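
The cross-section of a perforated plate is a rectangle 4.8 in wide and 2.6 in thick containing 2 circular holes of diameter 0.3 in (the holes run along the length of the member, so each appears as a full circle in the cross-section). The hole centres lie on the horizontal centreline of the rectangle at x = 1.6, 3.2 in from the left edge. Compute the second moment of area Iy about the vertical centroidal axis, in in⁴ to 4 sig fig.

Split into non-overlapping primitives; take the origin at the lower-left of the bounding box.
Plate: 4.8 × 2.6, A = 12.48 in², x = 2.4 in, Ī = 23.9616 in⁴.
Hole 1 (subtracted): ⌀0.3, A = 0.0706858 in², x = 1.6 in, Ī = 0.000397608 in⁴.
Hole 2 (subtracted): ⌀0.3, A = 0.0706858 in², x = 3.2 in, Ī = 0.000397608 in⁴.
By symmetry the centroid is at mid-width, x̄ = 2.4 in.
Transfer each piece to the vertical centroidal axis using Ī + A·d² with d = x − 2.4:
  plate: d = 0 in → contributes +23.9616 in⁴
  hole 1: d = -0.8 in → contributes −0.0456365 in⁴
  hole 2: d = 0.8 in → contributes −0.0456365 in⁴
Total I = 23.8703 in⁴.

Iy ≈ 23.87 in⁴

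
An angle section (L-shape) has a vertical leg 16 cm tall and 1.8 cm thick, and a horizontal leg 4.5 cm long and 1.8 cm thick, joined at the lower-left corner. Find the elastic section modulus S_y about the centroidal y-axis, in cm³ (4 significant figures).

S_y ≈ 9.703 cm³

Split into non-overlapping primitives; take the origin at the lower-left of the bounding box.
Vertical leg: 1.8 × 16, A = 28.8 cm², x = 0.9 cm, Ī = 7.776 cm⁴.
Horizontal leg (remainder): 2.7 × 1.8, A = 4.86 cm², x = 3.15 cm, Ī = 2.95245 cm⁴.
Centroid: x̄ = ΣA·x / ΣA = 1.22487 cm.
Transfer each piece to the centroidal y-axis using Ī + A·d² with d = x − 1.22487:
  vertical leg: d = -0.324866 cm → contributes +10.8155 cm⁴
  horizontal leg (remainder): d = 1.92513 cm → contributes +20.9643 cm⁴
Total I = 31.7798 cm⁴.
Extreme fibre distance c = 3.27513 cm; S = I/c = 9.70336 cm³.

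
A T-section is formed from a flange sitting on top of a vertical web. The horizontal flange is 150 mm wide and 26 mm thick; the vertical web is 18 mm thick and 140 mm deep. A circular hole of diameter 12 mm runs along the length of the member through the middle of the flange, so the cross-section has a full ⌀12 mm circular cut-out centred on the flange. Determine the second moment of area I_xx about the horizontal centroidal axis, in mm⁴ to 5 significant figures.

Split into non-overlapping primitives; take the origin at the lower-left of the bounding box.
Flange: 150 × 26, A = 3 900 mm², y = 153 mm, Ī = 219 700 mm⁴.
Web: 18 × 140, A = 2 520 mm², y = 70 mm, Ī = 4 116 000 mm⁴.
Hole (subtracted): ⌀12, A = 113.0973 mm², y = 153 mm, Ī = 1017.876 mm⁴.
Centroid: ȳ = ΣA·y / ΣA = 119.8363 mm.
Transfer each piece to the horizontal centroidal axis using Ī + A·d² with d = y − 119.8363:
  flange: d = 33.16366 mm → contributes +4 509 032 mm⁴
  web: d = -49.83634 mm → contributes +10 374 824 mm⁴
  hole: d = 33.16366 mm → contributes −125405.6 mm⁴
Total I = 14 758 450 mm⁴.

I_xx ≈ 1.4758 × 10⁷ mm⁴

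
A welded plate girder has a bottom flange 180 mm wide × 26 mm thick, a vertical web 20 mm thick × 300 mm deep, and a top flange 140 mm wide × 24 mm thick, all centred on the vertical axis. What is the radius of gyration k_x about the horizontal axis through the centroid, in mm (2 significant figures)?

k_x ≈ 130 mm

Split into non-overlapping primitives; take the origin at the lower-left of the bounding box.
Bottom plate: 180 × 26, A = 4 680 mm², y = 13 mm, Ī = 263 640 mm⁴.
Web plate: 20 × 300, A = 6 000 mm², y = 176 mm, Ī = 45 000 000 mm⁴.
Top plate: 140 × 24, A = 3 360 mm², y = 338 mm, Ī = 161 280 mm⁴.
Centroid: ȳ = ΣA·y / ΣA = 160.4 mm.
Transfer each piece to the horizontal axis through the centroid using Ī + A·d² with d = y − 160.4:
  bottom plate: d = -147.4 mm → contributes +101 994 409 mm⁴
  web plate: d = 15.56 mm → contributes +46 453 448 mm⁴
  top plate: d = 177.6 mm → contributes +106 098 755 mm⁴
Total I = 254 546 612 mm⁴.
Radius of gyration: k = √(I/A) = √(254 546 612 / 14 040) = 134.6 mm.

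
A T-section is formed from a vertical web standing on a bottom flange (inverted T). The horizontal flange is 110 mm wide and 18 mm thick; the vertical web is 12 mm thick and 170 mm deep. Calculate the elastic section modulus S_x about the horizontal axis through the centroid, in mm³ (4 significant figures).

Break the section into simple shapes (no overlaps), measuring from the bottom-left corner of the bounding box.
Flange: 110 × 18, A = 1 980 mm², y = 9 mm, Ī = 53 460 mm⁴.
Web: 12 × 170, A = 2 040 mm², y = 103 mm, Ī = 4 913 000 mm⁴.
Centroid: ȳ = ΣA·y / ΣA = 56.7015 mm.
Transfer each piece to the horizontal axis through the centroid using Ī + A·d² with d = y − 56.7015:
  flange: d = -47.7015 mm → contributes +4 558 816 mm⁴
  web: d = 46.2985 mm → contributes +9 285 846 mm⁴
Total I = 13 844 662 mm⁴.
Extreme fibre distance c = 131.299 mm; S = I/c = 105 444 mm³.

S_x ≈ 1.054 × 10⁵ mm³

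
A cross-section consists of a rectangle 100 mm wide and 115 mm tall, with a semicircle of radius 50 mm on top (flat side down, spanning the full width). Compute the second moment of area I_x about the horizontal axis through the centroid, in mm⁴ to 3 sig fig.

I_x ≈ 3.15 × 10⁷ mm⁴

Split into non-overlapping primitives; take the origin at the lower-left of the bounding box.
Rectangular body: 100 × 115, A = 11 500 mm², y = 57.5 mm, Ī = 12 673 958 mm⁴.
Semicircular cap: semicircle r = 50, A = 3 927 mm², y = 136.22 mm, Ī = 685 981 mm⁴.
Centroid: ȳ = ΣA·y / ΣA = 77.539 mm.
Transfer each piece to the horizontal axis through the centroid using Ī + A·d² with d = y − 77.539:
  rectangular body: d = -20.039 mm → contributes +17 291 732 mm⁴
  semicircular cap: d = 58.682 mm → contributes +14 208 904 mm⁴
Total I = 31 500 635 mm⁴.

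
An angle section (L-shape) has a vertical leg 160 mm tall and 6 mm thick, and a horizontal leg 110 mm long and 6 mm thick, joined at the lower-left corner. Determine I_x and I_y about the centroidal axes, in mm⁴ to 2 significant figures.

Decompose the section into non-overlapping parts with the origin at the bottom-left of its bounding rectangle.
Vertical leg: 6 × 160, A = 960 mm², y = 80 mm, Ī = 2 048 000 mm⁴.
Horizontal leg (remainder): 104 × 6, A = 624 mm², y = 3 mm, Ī = 1 872 mm⁴.
Centroid: ȳ = ΣA·y / ΣA = 49.67 mm.
Transfer each piece to the centroidal x-axis using Ī + A·d² with d = y − 49.67:
  vertical leg: d = 30.33 mm → contributes +2 931 307 mm⁴
  horizontal leg (remainder): d = -46.67 mm → contributes +1 360 805 mm⁴
Total I = 4 292 112 mm⁴.
For the y-axis: x̄ = 24.67 mm.
Repeating about the centroidal y-axis gives I_y = 1 709 312 mm⁴.

I_x ≈ 4.3 × 10⁶ mm⁴, I_y ≈ 1.7 × 10⁶ mm⁴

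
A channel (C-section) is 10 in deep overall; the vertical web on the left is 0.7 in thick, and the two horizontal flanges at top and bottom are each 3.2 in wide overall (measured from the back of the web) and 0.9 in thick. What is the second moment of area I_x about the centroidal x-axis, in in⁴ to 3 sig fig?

I_x ≈ 152 in⁴

Break the section into simple shapes (no overlaps), measuring from the bottom-left corner of the bounding box.
Web: 0.7 × 10, A = 7 in², y = 5 in, Ī = 58.333 in⁴.
Top flange (beyond web): 2.5 × 0.9, A = 2.25 in², y = 9.55 in, Ī = 0.15188 in⁴.
Bottom flange (beyond web): 2.5 × 0.9, A = 2.25 in², y = 0.45 in, Ī = 0.15188 in⁴.
By symmetry the centroid is at mid-height, ȳ = 5 in.
Transfer each piece to the centroidal x-axis using Ī + A·d² with d = y − 5:
  web: d = 0 in → contributes +58.333 in⁴
  top flange (beyond web): d = 4.55 in → contributes +46.733 in⁴
  bottom flange (beyond web): d = -4.55 in → contributes +46.733 in⁴
Total I = 151.8 in⁴.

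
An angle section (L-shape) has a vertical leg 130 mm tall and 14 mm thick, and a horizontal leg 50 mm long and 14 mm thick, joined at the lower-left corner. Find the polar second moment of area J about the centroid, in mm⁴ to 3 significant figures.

J ≈ 4.23 × 10⁶ mm⁴

Split into non-overlapping primitives; take the origin at the lower-left of the bounding box.
Vertical leg: 14 × 130, A = 1 820 mm², y = 65 mm, Ī = 2 563 167 mm⁴.
Horizontal leg (remainder): 36 × 14, A = 504 mm², y = 7 mm, Ī = 8 232 mm⁴.
Centroid: ȳ = ΣA·y / ΣA = 52.422 mm.
Transfer each piece to the centroidal x-axis using Ī + A·d² with d = y − 52.422:
  vertical leg: d = 12.578 mm → contributes +2 851 116 mm⁴
  horizontal leg (remainder): d = -45.422 mm → contributes +1 048 049 mm⁴
Total I = 3 899 165 mm⁴.
For the y-axis: x̄ = 12.422 mm.
Repeating about the centroidal y-axis gives I_y = 330 845 mm⁴.
Polar second moment: J = I_x + I_y = 4 230 011 mm⁴.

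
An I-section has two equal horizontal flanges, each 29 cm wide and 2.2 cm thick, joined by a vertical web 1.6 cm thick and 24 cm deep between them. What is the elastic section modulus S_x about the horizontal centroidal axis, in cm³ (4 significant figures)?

Decompose the section into non-overlapping parts with the origin at the bottom-left of its bounding rectangle.
Bottom flange: 29 × 2.2, A = 63.8 cm², y = 1.1 cm, Ī = 25.7327 cm⁴.
Web: 1.6 × 24, A = 38.4 cm², y = 14.2 cm, Ī = 1843.2 cm⁴.
Top flange: 29 × 2.2, A = 63.8 cm², y = 27.3 cm, Ī = 25.7327 cm⁴.
By symmetry the centroid is at mid-height, ȳ = 14.2 cm.
Transfer each piece to the horizontal centroidal axis using Ī + A·d² with d = y − 14.2:
  bottom flange: d = -13.1 cm → contributes +10974.5 cm⁴
  web: d = 0 cm → contributes +1843.2 cm⁴
  top flange: d = 13.1 cm → contributes +10974.5 cm⁴
Total I = 23792.1 cm⁴.
Extreme fibre distance c = 14.2 cm; S = I/c = 1675.5 cm³.

S_x ≈ 1676 cm³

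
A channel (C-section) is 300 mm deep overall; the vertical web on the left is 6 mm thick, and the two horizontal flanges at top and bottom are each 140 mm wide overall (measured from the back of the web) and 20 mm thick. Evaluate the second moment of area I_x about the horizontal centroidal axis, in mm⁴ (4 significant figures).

Treat the section as a set of non-overlapping primitives; coordinates are from the bounding-box lower-left.
Web: 6 × 300, A = 1 800 mm², y = 150 mm, Ī = 13 500 000 mm⁴.
Top flange (beyond web): 134 × 20, A = 2 680 mm², y = 290 mm, Ī = 89333.3 mm⁴.
Bottom flange (beyond web): 134 × 20, A = 2 680 mm², y = 10 mm, Ī = 89333.3 mm⁴.
By symmetry the centroid is at mid-height, ȳ = 150 mm.
Transfer each piece to the horizontal centroidal axis using Ī + A·d² with d = y − 150:
  web: d = 0 mm → contributes +13 500 000 mm⁴
  top flange (beyond web): d = 140 mm → contributes +52 617 333 mm⁴
  bottom flange (beyond web): d = -140 mm → contributes +52 617 333 mm⁴
Total I = 118 734 667 mm⁴.

I_x ≈ 1.187 × 10⁸ mm⁴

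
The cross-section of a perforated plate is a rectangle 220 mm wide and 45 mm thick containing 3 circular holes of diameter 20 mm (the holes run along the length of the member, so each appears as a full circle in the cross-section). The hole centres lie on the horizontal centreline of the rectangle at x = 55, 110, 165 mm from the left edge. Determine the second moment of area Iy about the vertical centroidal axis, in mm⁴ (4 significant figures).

Iy ≈ 3.801 × 10⁷ mm⁴

Treat the section as a set of non-overlapping primitives; coordinates are from the bounding-box lower-left.
Plate: 220 × 45, A = 9 900 mm², x = 110 mm, Ī = 39 930 000 mm⁴.
Hole 1 (subtracted): ⌀20, A = 314.159 mm², x = 55 mm, Ī = 7853.98 mm⁴.
Hole 2 (subtracted): ⌀20, A = 314.159 mm², x = 110 mm, Ī = 7853.98 mm⁴.
Hole 3 (subtracted): ⌀20, A = 314.159 mm², x = 165 mm, Ī = 7853.98 mm⁴.
By symmetry the centroid is at mid-width, x̄ = 110 mm.
Transfer each piece to the vertical centroidal axis using Ī + A·d² with d = x − 110:
  plate: d = 0 mm → contributes +39 930 000 mm⁴
  hole 1: d = -55 mm → contributes −958 186 mm⁴
  hole 2: d = 0 mm → contributes −7853.98 mm⁴
  hole 3: d = 55 mm → contributes −958 186 mm⁴
Total I = 38 005 774 mm⁴.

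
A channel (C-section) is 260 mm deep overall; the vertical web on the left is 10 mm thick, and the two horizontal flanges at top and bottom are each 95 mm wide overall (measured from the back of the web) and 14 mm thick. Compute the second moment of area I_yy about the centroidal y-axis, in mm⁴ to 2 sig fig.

I_yy ≈ 4.3 × 10⁶ mm⁴

Decompose the section into non-overlapping parts with the origin at the bottom-left of its bounding rectangle.
Web: 10 × 260, A = 2 600 mm², x = 5 mm, Ī = 21 667 mm⁴.
Top flange (beyond web): 85 × 14, A = 1 190 mm², x = 52.5 mm, Ī = 716 479 mm⁴.
Bottom flange (beyond web): 85 × 14, A = 1 190 mm², x = 52.5 mm, Ī = 716 479 mm⁴.
Centroid: x̄ = ΣA·x / ΣA = 27.7 mm.
Transfer each piece to the centroidal y-axis using Ī + A·d² with d = x − 27.7:
  web: d = -22.7 mm → contributes +1 361 515 mm⁴
  top flange (beyond web): d = 24.8 mm → contributes +1 448 329 mm⁴
  bottom flange (beyond web): d = 24.8 mm → contributes +1 448 329 mm⁴
Total I = 4 258 174 mm⁴.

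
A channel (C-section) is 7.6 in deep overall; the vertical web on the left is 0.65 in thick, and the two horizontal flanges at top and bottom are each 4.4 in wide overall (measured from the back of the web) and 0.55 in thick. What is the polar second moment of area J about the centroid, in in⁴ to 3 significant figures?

J ≈ 91.0 in⁴

Split into non-overlapping primitives; take the origin at the lower-left of the bounding box.
Web: 0.65 × 7.6, A = 4.94 in², y = 3.8 in, Ī = 23.778 in⁴.
Top flange (beyond web): 3.75 × 0.55, A = 2.0625 in², y = 7.325 in, Ī = 0.051992 in⁴.
Bottom flange (beyond web): 3.75 × 0.55, A = 2.0625 in², y = 0.275 in, Ī = 0.051992 in⁴.
By symmetry the centroid is at mid-height, ȳ = 3.8 in.
Transfer each piece to the centroidal x-axis using Ī + A·d² with d = y − 3.8:
  web: d = 0 in → contributes +23.778 in⁴
  top flange (beyond web): d = 3.525 in → contributes +25.68 in⁴
  bottom flange (beyond web): d = -3.525 in → contributes +25.68 in⁴
Total I = 75.138 in⁴.
For the y-axis: x̄ = 1.3261 in.
Repeating about the centroidal y-axis gives I_y = 15.888 in⁴.
Polar second moment: J = I_x + I_y = 91.025 in⁴.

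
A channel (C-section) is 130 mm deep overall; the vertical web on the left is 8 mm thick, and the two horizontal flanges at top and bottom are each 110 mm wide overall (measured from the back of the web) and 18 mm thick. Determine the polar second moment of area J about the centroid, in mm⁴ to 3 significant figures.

J ≈ 1.87 × 10⁷ mm⁴

Break the section into simple shapes (no overlaps), measuring from the bottom-left corner of the bounding box.
Web: 8 × 130, A = 1 040 mm², y = 65 mm, Ī = 1 464 667 mm⁴.
Top flange (beyond web): 102 × 18, A = 1 836 mm², y = 121 mm, Ī = 49 572 mm⁴.
Bottom flange (beyond web): 102 × 18, A = 1 836 mm², y = 9 mm, Ī = 49 572 mm⁴.
By symmetry the centroid is at mid-height, ȳ = 65 mm.
Transfer each piece to the centroidal x-axis using Ī + A·d² with d = y − 65:
  web: d = 0 mm → contributes +1 464 667 mm⁴
  top flange (beyond web): d = 56 mm → contributes +5 807 268 mm⁴
  bottom flange (beyond web): d = -56 mm → contributes +5 807 268 mm⁴
Total I = 13 079 203 mm⁴.
For the y-axis: x̄ = 46.861 mm.
Repeating about the centroidal y-axis gives I_y = 5 640 807 mm⁴.
Polar second moment: J = I_x + I_y = 18 720 010 mm⁴.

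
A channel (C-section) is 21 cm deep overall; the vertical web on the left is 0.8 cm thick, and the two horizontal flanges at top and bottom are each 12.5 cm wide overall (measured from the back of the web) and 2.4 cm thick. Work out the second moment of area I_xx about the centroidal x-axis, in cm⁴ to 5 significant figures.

Decompose the section into non-overlapping parts with the origin at the bottom-left of its bounding rectangle.
Web: 0.8 × 21, A = 16.8 cm², y = 10.5 cm, Ī = 617.4 cm⁴.
Top flange (beyond web): 11.7 × 2.4, A = 28.08 cm², y = 19.8 cm, Ī = 13.4784 cm⁴.
Bottom flange (beyond web): 11.7 × 2.4, A = 28.08 cm², y = 1.2 cm, Ī = 13.4784 cm⁴.
By symmetry the centroid is at mid-height, ȳ = 10.5 cm.
Transfer each piece to the centroidal x-axis using Ī + A·d² with d = y − 10.5:
  web: d = 0 cm → contributes +617.4 cm⁴
  top flange (beyond web): d = 9.3 cm → contributes +2442.118 cm⁴
  bottom flange (beyond web): d = -9.3 cm → contributes +2442.118 cm⁴
Total I = 5501.635 cm⁴.

I_xx ≈ 5501.6 cm⁴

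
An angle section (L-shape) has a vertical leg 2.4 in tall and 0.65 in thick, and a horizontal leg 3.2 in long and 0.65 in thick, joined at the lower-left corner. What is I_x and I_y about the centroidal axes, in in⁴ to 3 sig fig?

I_x ≈ 1.42 in⁴, I_y ≈ 3.01 in⁴

Split into non-overlapping primitives; take the origin at the lower-left of the bounding box.
Vertical leg: 0.65 × 2.4, A = 1.56 in², y = 1.2 in, Ī = 0.7488 in⁴.
Horizontal leg (remainder): 2.55 × 0.65, A = 1.6575 in², y = 0.325 in, Ī = 0.058358 in⁴.
Centroid: ȳ = ΣA·y / ΣA = 0.74924 in.
Transfer each piece to the centroidal x-axis using Ī + A·d² with d = y − 0.74924:
  vertical leg: d = 0.45076 in → contributes +1.0658 in⁴
  horizontal leg (remainder): d = -0.42424 in → contributes +0.35668 in⁴
Total I = 1.4224 in⁴.
For the y-axis: x̄ = 1.1492 in.
Repeating about the centroidal y-axis gives I_y = 3.0104 in⁴.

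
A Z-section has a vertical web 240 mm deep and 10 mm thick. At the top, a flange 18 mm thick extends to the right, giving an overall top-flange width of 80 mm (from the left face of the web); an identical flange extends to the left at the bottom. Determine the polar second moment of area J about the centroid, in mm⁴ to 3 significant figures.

J ≈ 4.77 × 10⁷ mm⁴

Decompose the section into non-overlapping parts with the origin at the bottom-left of its bounding rectangle.
Web: 10 × 240, A = 2 400 mm², y = 120 mm, Ī = 11 520 000 mm⁴.
Top flange (beyond web): 70 × 18, A = 1 260 mm², y = 231 mm, Ī = 34 020 mm⁴.
Bottom flange (beyond web): 70 × 18, A = 1 260 mm², y = 9 mm, Ī = 34 020 mm⁴.
Centroid: ȳ = ΣA·y / ΣA = 120 mm.
Transfer each piece to the centroidal x-axis using Ī + A·d² with d = y − 120:
  web: d = 0 mm → contributes +11 520 000 mm⁴
  top flange (beyond web): d = 111 mm → contributes +15 558 480 mm⁴
  bottom flange (beyond web): d = -111 mm → contributes +15 558 480 mm⁴
Total I = 42 636 960 mm⁴.
For the y-axis: x̄ = 75 mm.
Repeating about the centroidal y-axis gives I_y = 5 081 000 mm⁴.
Polar second moment: J = I_x + I_y = 47 717 960 mm⁴.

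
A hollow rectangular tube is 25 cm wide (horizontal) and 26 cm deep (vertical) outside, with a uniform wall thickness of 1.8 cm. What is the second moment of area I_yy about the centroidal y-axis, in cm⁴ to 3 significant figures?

Break the section into simple shapes (no overlaps), measuring from the bottom-left corner of the bounding box.
Outer rectangle: 25 × 26, A = 650 cm², x = 12.5 cm, Ī = 33 854 cm⁴.
Inner void (subtracted): 21.4 × 22.4, A = 479.36 cm², x = 12.5 cm, Ī = 18 294 cm⁴.
By symmetry the centroid is at mid-width, x̄ = 12.5 cm.
All pieces are centred on the centroidal y-axis, so I = ΣĪ (holes subtracted) = 15 560 cm⁴.

I_yy ≈ 1.56 × 10⁴ cm⁴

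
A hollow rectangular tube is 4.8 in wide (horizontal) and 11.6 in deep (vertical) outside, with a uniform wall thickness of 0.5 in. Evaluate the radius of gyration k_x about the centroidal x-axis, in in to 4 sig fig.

Treat the section as a set of non-overlapping primitives; coordinates are from the bounding-box lower-left.
Outer rectangle: 4.8 × 11.6, A = 55.68 in², y = 5.8 in, Ī = 624.358 in⁴.
Inner void (subtracted): 3.8 × 10.6, A = 40.28 in², y = 5.8 in, Ī = 377.155 in⁴.
By symmetry the centroid is at mid-height, ȳ = 5.8 in.
All pieces are centred on the centroidal x-axis, so I = ΣĪ (holes subtracted) = 247.203 in⁴.
Radius of gyration: k = √(I/A) = √(247.203 / 15.4) = 4.00652 in.

k_x ≈ 4.007 in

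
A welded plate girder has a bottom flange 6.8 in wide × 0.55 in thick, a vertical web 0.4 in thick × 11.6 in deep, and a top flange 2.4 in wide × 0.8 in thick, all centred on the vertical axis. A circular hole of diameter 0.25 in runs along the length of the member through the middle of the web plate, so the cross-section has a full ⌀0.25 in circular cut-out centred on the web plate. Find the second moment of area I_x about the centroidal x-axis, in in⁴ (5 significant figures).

I_x ≈ 252.64 in⁴

Decompose the section into non-overlapping parts with the origin at the bottom-left of its bounding rectangle.
Bottom plate: 6.8 × 0.55, A = 3.74 in², y = 0.275 in, Ī = 0.09427917 in⁴.
Web plate: 0.4 × 11.6, A = 4.64 in², y = 6.35 in, Ī = 52.02987 in⁴.
Top plate: 2.4 × 0.8, A = 1.92 in², y = 12.55 in, Ī = 0.1024 in⁴.
Hole (subtracted): ⌀0.25, A = 0.04908739 in², y = 6.35 in, Ī = 0.0001917476 in⁴.
Centroid: ȳ = ΣA·y / ΣA = 5.294826 in.
Transfer each piece to the centroidal x-axis using Ī + A·d² with d = y − 5.294826:
  bottom plate: d = -5.019826 in → contributes +94.33723 in⁴
  web plate: d = 1.055174 in → contributes +57.19601 in⁴
  top plate: d = 7.255174 in → contributes +101.1665 in⁴
  hole: d = 1.055174 in → contributes −0.05484529 in⁴
Total I = 252.6449 in⁴.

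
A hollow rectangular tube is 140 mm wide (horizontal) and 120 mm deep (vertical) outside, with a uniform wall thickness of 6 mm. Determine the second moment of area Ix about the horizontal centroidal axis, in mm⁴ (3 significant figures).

Treat the section as a set of non-overlapping primitives; coordinates are from the bounding-box lower-left.
Outer rectangle: 140 × 120, A = 16 800 mm², y = 60 mm, Ī = 20 160 000 mm⁴.
Inner void (subtracted): 128 × 108, A = 13 824 mm², y = 60 mm, Ī = 13 436 928 mm⁴.
By symmetry the centroid is at mid-height, ȳ = 60 mm.
All pieces are centred on the horizontal centroidal axis, so I = ΣĪ (holes subtracted) = 6 723 072 mm⁴.

Ix ≈ 6.72 × 10⁶ mm⁴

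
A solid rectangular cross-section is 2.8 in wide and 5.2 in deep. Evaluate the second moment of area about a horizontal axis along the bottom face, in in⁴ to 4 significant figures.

I_base ≈ 131.2 in⁴

The section: 2.8 × 5.2, A = 14.56 in², y = 2.6 in, Ī = 32.8085 in⁴.
Transfer it to a horizontal axis along the bottom face using Ī + A·d² with d = y − 0:
  the section: d = 2.6 in → contributes +131.234 in⁴
Total I = 131.234 in⁴.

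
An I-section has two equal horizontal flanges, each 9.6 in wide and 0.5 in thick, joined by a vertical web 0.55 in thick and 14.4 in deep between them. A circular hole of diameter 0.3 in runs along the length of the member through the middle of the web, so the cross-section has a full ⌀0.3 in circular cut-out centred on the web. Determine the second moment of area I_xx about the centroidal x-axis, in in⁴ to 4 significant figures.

I_xx ≈ 669.9 in⁴

Decompose the section into non-overlapping parts with the origin at the bottom-left of its bounding rectangle.
Bottom flange: 9.6 × 0.5, A = 4.8 in², y = 0.25 in, Ī = 0.1 in⁴.
Web: 0.55 × 14.4, A = 7.92 in², y = 7.7 in, Ī = 136.858 in⁴.
Top flange: 9.6 × 0.5, A = 4.8 in², y = 15.15 in, Ī = 0.1 in⁴.
Hole (subtracted): ⌀0.3, A = 0.0706858 in², y = 7.7 in, Ī = 0.000397608 in⁴.
By symmetry the centroid is at mid-height, ȳ = 7.7 in.
Transfer each piece to the centroidal x-axis using Ī + A·d² with d = y − 7.7:
  bottom flange: d = -7.45 in → contributes +266.512 in⁴
  web: d = 0 in → contributes +136.858 in⁴
  top flange: d = 7.45 in → contributes +266.512 in⁴
  hole: d = 0 in → contributes −0.000397608 in⁴
Total I = 669.881 in⁴.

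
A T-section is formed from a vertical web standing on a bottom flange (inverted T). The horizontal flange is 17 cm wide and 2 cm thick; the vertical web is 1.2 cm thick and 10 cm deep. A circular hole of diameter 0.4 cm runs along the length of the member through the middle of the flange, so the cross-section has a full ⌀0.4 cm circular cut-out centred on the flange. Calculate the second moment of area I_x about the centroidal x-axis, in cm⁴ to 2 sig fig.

I_x ≈ 430 cm⁴

Decompose the section into non-overlapping parts with the origin at the bottom-left of its bounding rectangle.
Flange: 17 × 2, A = 34 cm², y = 1 cm, Ī = 11.33 cm⁴.
Web: 1.2 × 10, A = 12 cm², y = 7 cm, Ī = 100 cm⁴.
Hole (subtracted): ⌀0.4, A = 0.1257 cm², y = 1 cm, Ī = 0.001257 cm⁴.
Centroid: ȳ = ΣA·y / ΣA = 2.57 cm.
Transfer each piece to the centroidal x-axis using Ī + A·d² with d = y − 2.57:
  flange: d = -1.57 cm → contributes +95.09 cm⁴
  web: d = 4.43 cm → contributes +335.6 cm⁴
  hole: d = -1.57 cm → contributes −0.3108 cm⁴
Total I = 430.3 cm⁴.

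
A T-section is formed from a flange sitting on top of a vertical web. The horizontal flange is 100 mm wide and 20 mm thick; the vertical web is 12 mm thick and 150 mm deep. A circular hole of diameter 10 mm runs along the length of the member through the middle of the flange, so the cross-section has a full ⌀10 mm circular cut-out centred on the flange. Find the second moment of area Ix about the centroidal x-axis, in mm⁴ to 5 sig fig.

Treat the section as a set of non-overlapping primitives; coordinates are from the bounding-box lower-left.
Flange: 100 × 20, A = 2 000 mm², y = 160 mm, Ī = 66666.67 mm⁴.
Web: 12 × 150, A = 1 800 mm², y = 75 mm, Ī = 3 375 000 mm⁴.
Hole (subtracted): ⌀10, A = 78.53982 mm², y = 160 mm, Ī = 490.8739 mm⁴.
Centroid: ȳ = ΣA·y / ΣA = 118.8871 mm.
Transfer each piece to the centroidal x-axis using Ī + A·d² with d = y − 118.8871:
  flange: d = 41.11289 mm → contributes +3 447 207 mm⁴
  web: d = -43.88711 mm → contributes +6 841 940 mm⁴
  hole: d = 41.11289 mm → contributes −133244.4 mm⁴
Total I = 10 155 903 mm⁴.

Ix ≈ 1.0156 × 10⁷ mm⁴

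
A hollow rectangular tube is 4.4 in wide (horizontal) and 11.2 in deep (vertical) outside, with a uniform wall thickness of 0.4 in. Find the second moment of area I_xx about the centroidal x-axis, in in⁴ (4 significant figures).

Break the section into simple shapes (no overlaps), measuring from the bottom-left corner of the bounding box.
Outer rectangle: 4.4 × 11.2, A = 49.28 in², y = 5.6 in, Ī = 515.14 in⁴.
Inner void (subtracted): 3.6 × 10.4, A = 37.44 in², y = 5.6 in, Ī = 337.459 in⁴.
By symmetry the centroid is at mid-height, ȳ = 5.6 in.
All pieces are centred on the centroidal x-axis, so I = ΣĪ (holes subtracted) = 177.681 in⁴.

I_xx ≈ 177.7 in⁴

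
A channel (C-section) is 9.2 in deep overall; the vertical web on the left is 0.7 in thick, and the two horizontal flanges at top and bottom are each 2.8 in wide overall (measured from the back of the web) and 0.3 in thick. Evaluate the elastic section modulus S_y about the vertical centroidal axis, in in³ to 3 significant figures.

Treat the section as a set of non-overlapping primitives; coordinates are from the bounding-box lower-left.
Web: 0.7 × 9.2, A = 6.44 in², x = 0.35 in, Ī = 0.26297 in⁴.
Top flange (beyond web): 2.1 × 0.3, A = 0.63 in², x = 1.75 in, Ī = 0.23153 in⁴.
Bottom flange (beyond web): 2.1 × 0.3, A = 0.63 in², x = 1.75 in, Ī = 0.23153 in⁴.
Centroid: x̄ = ΣA·x / ΣA = 0.57909 in.
Transfer each piece to the vertical centroidal axis using Ī + A·d² with d = x − 0.57909:
  web: d = -0.22909 in → contributes +0.60095 in⁴
  top flange (beyond web): d = 1.1709 in → contributes +1.0953 in⁴
  bottom flange (beyond web): d = 1.1709 in → contributes +1.0953 in⁴
Total I = 2.7915 in⁴.
Extreme fibre distance c = 2.2209 in; S = I/c = 1.2569 in³.

S_y ≈ 1.26 in³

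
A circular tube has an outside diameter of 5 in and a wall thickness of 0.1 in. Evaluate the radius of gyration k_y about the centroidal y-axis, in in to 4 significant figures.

Split into non-overlapping primitives; take the origin at the lower-left of the bounding box.
Outer circle: ⌀5, A = 19.635 in², x = 2.5 in, Ī = 30.6796 in⁴.
Bore (subtracted): ⌀4.8, A = 18.0956 in², x = 2.5 in, Ī = 26.0576 in⁴.
By symmetry the centroid is at mid-width, x̄ = 2.5 in.
All pieces are centred on the centroidal y-axis, so I = ΣĪ (holes subtracted) = 4.62199 in⁴.
Radius of gyration: k = √(I/A) = √(4.62199 / 1.53938) = 1.73277 in.

k_y ≈ 1.733 in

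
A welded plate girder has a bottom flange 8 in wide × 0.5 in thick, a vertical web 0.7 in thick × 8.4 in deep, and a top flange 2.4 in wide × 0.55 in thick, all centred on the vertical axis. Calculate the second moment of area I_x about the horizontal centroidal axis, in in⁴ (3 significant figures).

Break the section into simple shapes (no overlaps), measuring from the bottom-left corner of the bounding box.
Bottom plate: 8 × 0.5, A = 4 in², y = 0.25 in, Ī = 0.083333 in⁴.
Web plate: 0.7 × 8.4, A = 5.88 in², y = 4.7 in, Ī = 34.574 in⁴.
Top plate: 2.4 × 0.55, A = 1.32 in², y = 9.175 in, Ī = 0.033275 in⁴.
Centroid: ȳ = ΣA·y / ΣA = 3.6381 in.
Transfer each piece to the horizontal centroidal axis using Ī + A·d² with d = y − 3.6381:
  bottom plate: d = -3.3881 in → contributes +46.001 in⁴
  web plate: d = 1.0619 in → contributes +41.205 in⁴
  top plate: d = 5.5369 in → contributes +40.5 in⁴
Total I = 127.71 in⁴.

I_x ≈ 128 in⁴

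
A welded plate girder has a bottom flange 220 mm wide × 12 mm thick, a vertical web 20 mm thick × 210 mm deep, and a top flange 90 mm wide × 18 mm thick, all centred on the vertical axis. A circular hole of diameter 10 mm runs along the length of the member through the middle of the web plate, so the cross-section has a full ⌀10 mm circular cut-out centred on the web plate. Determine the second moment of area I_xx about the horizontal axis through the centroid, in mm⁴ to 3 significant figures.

Treat the section as a set of non-overlapping primitives; coordinates are from the bounding-box lower-left.
Bottom plate: 220 × 12, A = 2 640 mm², y = 6 mm, Ī = 31 680 mm⁴.
Web plate: 20 × 210, A = 4 200 mm², y = 117 mm, Ī = 15 435 000 mm⁴.
Top plate: 90 × 18, A = 1 620 mm², y = 231 mm, Ī = 43 740 mm⁴.
Hole (subtracted): ⌀10, A = 78.54 mm², y = 117 mm, Ī = 490.87 mm⁴.
Centroid: ȳ = ΣA·y / ΣA = 104.07 mm.
Transfer each piece to the horizontal axis through the centroid using Ī + A·d² with d = y − 104.07:
  bottom plate: d = -98.071 mm → contributes +25 423 232 mm⁴
  web plate: d = 12.929 mm → contributes +16 137 017 mm⁴
  top plate: d = 126.93 mm → contributes +26 143 322 mm⁴
  hole: d = 12.929 mm → contributes −13 619 mm⁴
Total I = 67 689 953 mm⁴.

I_xx ≈ 6.77 × 10⁷ mm⁴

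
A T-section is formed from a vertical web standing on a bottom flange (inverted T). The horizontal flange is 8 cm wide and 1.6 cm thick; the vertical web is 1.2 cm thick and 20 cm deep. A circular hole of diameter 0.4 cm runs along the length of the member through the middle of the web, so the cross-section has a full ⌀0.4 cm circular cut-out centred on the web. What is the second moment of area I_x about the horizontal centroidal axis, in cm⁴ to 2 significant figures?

Break the section into simple shapes (no overlaps), measuring from the bottom-left corner of the bounding box.
Flange: 8 × 1.6, A = 12.8 cm², y = 0.8 cm, Ī = 2.731 cm⁴.
Web: 1.2 × 20, A = 24 cm², y = 11.6 cm, Ī = 800 cm⁴.
Hole (subtracted): ⌀0.4, A = 0.1257 cm², y = 11.6 cm, Ī = 0.001257 cm⁴.
Centroid: ȳ = ΣA·y / ΣA = 7.831 cm.
Transfer each piece to the horizontal centroidal axis using Ī + A·d² with d = y − 7.831:
  flange: d = -7.031 cm → contributes +635.4 cm⁴
  web: d = 3.769 cm → contributes +1 141 cm⁴
  hole: d = 3.769 cm → contributes −1.787 cm⁴
Total I = 1 775 cm⁴.

I_x ≈ 1800 cm⁴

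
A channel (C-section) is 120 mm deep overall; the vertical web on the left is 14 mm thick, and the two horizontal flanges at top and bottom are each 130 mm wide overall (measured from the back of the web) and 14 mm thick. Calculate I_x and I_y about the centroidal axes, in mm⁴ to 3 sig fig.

I_x ≈ 1.12 × 10⁷ mm⁴, I_y ≈ 8.35 × 10⁶ mm⁴

Treat the section as a set of non-overlapping primitives; coordinates are from the bounding-box lower-left.
Web: 14 × 120, A = 1 680 mm², y = 60 mm, Ī = 2 016 000 mm⁴.
Top flange (beyond web): 116 × 14, A = 1 624 mm², y = 113 mm, Ī = 26 525 mm⁴.
Bottom flange (beyond web): 116 × 14, A = 1 624 mm², y = 7 mm, Ī = 26 525 mm⁴.
By symmetry the centroid is at mid-height, ȳ = 60 mm.
Transfer each piece to the centroidal x-axis using Ī + A·d² with d = y − 60:
  web: d = 0 mm → contributes +2 016 000 mm⁴
  top flange (beyond web): d = 53 mm → contributes +4 588 341 mm⁴
  bottom flange (beyond web): d = -53 mm → contributes +4 588 341 mm⁴
Total I = 11 192 683 mm⁴.
For the y-axis: x̄ = 49.841 mm.
Repeating about the centroidal y-axis gives I_y = 8 347 758 mm⁴.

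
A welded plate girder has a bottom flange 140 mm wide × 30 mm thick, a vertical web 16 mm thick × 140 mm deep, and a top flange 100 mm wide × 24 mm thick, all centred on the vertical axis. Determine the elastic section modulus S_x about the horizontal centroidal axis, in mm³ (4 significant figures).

Break the section into simple shapes (no overlaps), measuring from the bottom-left corner of the bounding box.
Bottom plate: 140 × 30, A = 4 200 mm², y = 15 mm, Ī = 315 000 mm⁴.
Web plate: 16 × 140, A = 2 240 mm², y = 100 mm, Ī = 3 658 667 mm⁴.
Top plate: 100 × 24, A = 2 400 mm², y = 182 mm, Ī = 115 200 mm⁴.
Centroid: ȳ = ΣA·y / ΣA = 81.8778 mm.
Transfer each piece to the horizontal centroidal axis using Ī + A·d² with d = y − 81.8778:
  bottom plate: d = -66.8778 mm → contributes +19 100 104 mm⁴
  web plate: d = 18.1222 mm → contributes +4 394 312 mm⁴
  top plate: d = 100.122 mm → contributes +24 173 878 mm⁴
Total I = 47 668 295 mm⁴.
Extreme fibre distance c = 112.122 mm; S = I/c = 425 146 mm³.

S_x ≈ 4.251 × 10⁵ mm³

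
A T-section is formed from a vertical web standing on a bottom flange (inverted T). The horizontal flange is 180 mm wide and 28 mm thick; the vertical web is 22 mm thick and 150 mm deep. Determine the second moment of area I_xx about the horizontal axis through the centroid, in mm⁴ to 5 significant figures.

I_xx ≈ 2.2313 × 10⁷ mm⁴

Break the section into simple shapes (no overlaps), measuring from the bottom-left corner of the bounding box.
Flange: 180 × 28, A = 5 040 mm², y = 14 mm, Ī = 329 280 mm⁴.
Web: 22 × 150, A = 3 300 mm², y = 103 mm, Ī = 6 187 500 mm⁴.
Centroid: ȳ = ΣA·y / ΣA = 49.21583 mm.
Transfer each piece to the horizontal axis through the centroid using Ī + A·d² with d = y − 49.21583:
  flange: d = -35.21583 mm → contributes +6 579 659 mm⁴
  web: d = 53.78417 mm → contributes +15 733 533 mm⁴
Total I = 22 313 192 mm⁴.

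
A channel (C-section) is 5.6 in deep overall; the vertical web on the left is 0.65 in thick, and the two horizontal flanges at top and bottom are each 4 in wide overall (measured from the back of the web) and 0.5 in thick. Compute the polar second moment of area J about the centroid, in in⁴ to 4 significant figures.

Break the section into simple shapes (no overlaps), measuring from the bottom-left corner of the bounding box.
Web: 0.65 × 5.6, A = 3.64 in², y = 2.8 in, Ī = 9.51253 in⁴.
Top flange (beyond web): 3.35 × 0.5, A = 1.675 in², y = 5.35 in, Ī = 0.0348958 in⁴.
Bottom flange (beyond web): 3.35 × 0.5, A = 1.675 in², y = 0.25 in, Ī = 0.0348958 in⁴.
By symmetry the centroid is at mid-height, ȳ = 2.8 in.
Transfer each piece to the centroidal x-axis using Ī + A·d² with d = y − 2.8:
  web: d = 0 in → contributes +9.51253 in⁴
  top flange (beyond web): d = 2.55 in → contributes +10.9266 in⁴
  bottom flange (beyond web): d = -2.55 in → contributes +10.9266 in⁴
Total I = 31.3657 in⁴.
For the y-axis: x̄ = 1.28351 in.
Repeating about the centroidal y-axis gives I_y = 10.2391 in⁴.
Polar second moment: J = I_x + I_y = 41.6048 in⁴.

J ≈ 41.60 in⁴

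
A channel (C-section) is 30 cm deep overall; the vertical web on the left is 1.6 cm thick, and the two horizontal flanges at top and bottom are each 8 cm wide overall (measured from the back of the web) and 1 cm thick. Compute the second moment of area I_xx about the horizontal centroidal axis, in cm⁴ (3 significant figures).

Decompose the section into non-overlapping parts with the origin at the bottom-left of its bounding rectangle.
Web: 1.6 × 30, A = 48 cm², y = 15 cm, Ī = 3 600 cm⁴.
Top flange (beyond web): 6.4 × 1, A = 6.4 cm², y = 29.5 cm, Ī = 0.53333 cm⁴.
Bottom flange (beyond web): 6.4 × 1, A = 6.4 cm², y = 0.5 cm, Ī = 0.53333 cm⁴.
By symmetry the centroid is at mid-height, ȳ = 15 cm.
Transfer each piece to the horizontal centroidal axis using Ī + A·d² with d = y − 15:
  web: d = 0 cm → contributes +3 600 cm⁴
  top flange (beyond web): d = 14.5 cm → contributes +1346.1 cm⁴
  bottom flange (beyond web): d = -14.5 cm → contributes +1346.1 cm⁴
Total I = 6292.3 cm⁴.

I_xx ≈ 6290 cm⁴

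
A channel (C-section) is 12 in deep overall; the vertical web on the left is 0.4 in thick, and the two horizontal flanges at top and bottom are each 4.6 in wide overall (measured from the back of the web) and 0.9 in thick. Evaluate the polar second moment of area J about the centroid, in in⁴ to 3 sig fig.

Break the section into simple shapes (no overlaps), measuring from the bottom-left corner of the bounding box.
Web: 0.4 × 12, A = 4.8 in², y = 6 in, Ī = 57.6 in⁴.
Top flange (beyond web): 4.2 × 0.9, A = 3.78 in², y = 11.55 in, Ī = 0.25515 in⁴.
Bottom flange (beyond web): 4.2 × 0.9, A = 3.78 in², y = 0.45 in, Ī = 0.25515 in⁴.
By symmetry the centroid is at mid-height, ȳ = 6 in.
Transfer each piece to the centroidal x-axis using Ī + A·d² with d = y − 6:
  web: d = 0 in → contributes +57.6 in⁴
  top flange (beyond web): d = 5.55 in → contributes +116.69 in⁴
  bottom flange (beyond web): d = -5.55 in → contributes +116.69 in⁴
Total I = 290.98 in⁴.
For the y-axis: x̄ = 1.6068 in.
Repeating about the centroidal y-axis gives I_y = 26.708 in⁴.
Polar second moment: J = I_x + I_y = 317.69 in⁴.

J ≈ 318 in⁴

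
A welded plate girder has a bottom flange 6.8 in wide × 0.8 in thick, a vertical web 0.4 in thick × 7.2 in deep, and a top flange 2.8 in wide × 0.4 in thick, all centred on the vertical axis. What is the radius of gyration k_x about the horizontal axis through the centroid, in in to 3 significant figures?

k_x ≈ 2.97 in

Split into non-overlapping primitives; take the origin at the lower-left of the bounding box.
Bottom plate: 6.8 × 0.8, A = 5.44 in², y = 0.4 in, Ī = 0.29013 in⁴.
Web plate: 0.4 × 7.2, A = 2.88 in², y = 4.4 in, Ī = 12.442 in⁴.
Top plate: 2.8 × 0.4, A = 1.12 in², y = 8.2 in, Ī = 0.014933 in⁴.
Centroid: ȳ = ΣA·y / ΣA = 2.5458 in.
Transfer each piece to the horizontal axis through the centroid using Ī + A·d² with d = y − 2.5458:
  bottom plate: d = -2.1458 in → contributes +25.338 in⁴
  web plate: d = 1.8542 in → contributes +22.344 in⁴
  top plate: d = 5.6542 in → contributes +35.822 in⁴
Total I = 83.503 in⁴.
Radius of gyration: k = √(I/A) = √(83.503 / 9.44) = 2.9742 in.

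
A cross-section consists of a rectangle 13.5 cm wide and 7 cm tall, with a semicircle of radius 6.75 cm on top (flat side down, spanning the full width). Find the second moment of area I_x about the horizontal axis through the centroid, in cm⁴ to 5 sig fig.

I_x ≈ 2263.5 cm⁴

Treat the section as a set of non-overlapping primitives; coordinates are from the bounding-box lower-left.
Rectangular body: 13.5 × 7, A = 94.5 cm², y = 3.5 cm, Ī = 385.875 cm⁴.
Semicircular cap: semicircle r = 6.75, A = 71.56941 cm², y = 9.864789 cm, Ī = 227.849 cm⁴.
Centroid: ȳ = ΣA·y / ΣA = 6.242975 cm.
Transfer each piece to the horizontal axis through the centroid using Ī + A·d² with d = y − 6.242975:
  rectangular body: d = -2.742975 cm → contributes +1096.884 cm⁴
  semicircular cap: d = 3.621814 cm → contributes +1166.664 cm⁴
Total I = 2263.548 cm⁴.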